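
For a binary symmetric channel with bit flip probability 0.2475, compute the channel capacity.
0.1927 bits

For a binary symmetric channel (BSC) with error probability p:
Capacity C = 1 - H(p) bits per symbol

where H(p) = -p log₂(p) - (1-p) log₂(1-p) is the binary entropy function.

H(0.2475) = 0.8073 bits
C = 1 - 0.8073 = 0.1927 bits per symbol

This means we can reliably transmit up to 0.1927 bits of information per channel use.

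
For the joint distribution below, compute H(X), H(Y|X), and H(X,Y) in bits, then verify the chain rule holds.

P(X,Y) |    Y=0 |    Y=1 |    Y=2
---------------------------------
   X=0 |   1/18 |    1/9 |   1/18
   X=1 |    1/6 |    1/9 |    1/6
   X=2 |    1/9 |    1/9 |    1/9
H(X,Y) = 3.0860, H(X) = 1.5305, H(Y|X) = 1.5556 (all in bits)

Chain rule: H(X,Y) = H(X) + H(Y|X)

Left side — joint entropy directly:
H(X,Y) = -Σ p(x,y) log p(x,y) = 3.0860 bits

Right side — compute H(Y|X) from the conditional distributions:
P(X) = (2/9, 4/9, 1/3), so H(X) = 1.5305 bits
H(Y|X) = Σ_x P(X=x) · H(Y|X=x):
  P(Y|X=0) = (1/4, 1/2, 1/4), H(Y|X=0) = 1.5000, weight P(X=0) = 2/9
  P(Y|X=1) = (3/8, 1/4, 3/8), H(Y|X=1) = 1.5613, weight P(X=1) = 4/9
  P(Y|X=2) = (1/3, 1/3, 1/3), H(Y|X=2) = 1.5850, weight P(X=2) = 1/3
H(Y|X) = 1.5556 bits

H(X) + H(Y|X) = 1.5305 + 1.5556 = 3.0860 bits

Both sides equal 3.0860 bits. ✓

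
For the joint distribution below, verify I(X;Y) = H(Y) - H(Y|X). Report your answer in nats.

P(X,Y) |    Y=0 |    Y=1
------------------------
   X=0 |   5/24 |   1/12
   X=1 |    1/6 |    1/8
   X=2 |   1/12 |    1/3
I(X;Y) = 0.1075 nats

Mutual information has multiple equivalent forms:
- I(X;Y) = H(X) - H(X|Y)
- I(X;Y) = H(Y) - H(Y|X)
- I(X;Y) = H(X) + H(Y) - H(X,Y)

Computing all quantities:
H(X) = 1.0835, H(Y) = 0.6897, H(X,Y) = 1.6657
H(X|Y) = 0.9760, H(Y|X) = 0.5822

Verification:
H(X) - H(X|Y) = 1.0835 - 0.9760 = 0.1075
H(Y) - H(Y|X) = 0.6897 - 0.5822 = 0.1075
H(X) + H(Y) - H(X,Y) = 1.0835 + 0.6897 - 1.6657 = 0.1075

All forms give I(X;Y) = 0.1075 nats. ✓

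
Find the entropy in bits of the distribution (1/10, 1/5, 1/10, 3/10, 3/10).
2.1710 bits

Shannon entropy is H(X) = -Σ p(x) log p(x).

For P = (1/10, 1/5, 1/10, 3/10, 3/10):
H = -1/10 × log_2(1/10) -1/5 × log_2(1/5) -1/10 × log_2(1/10) -3/10 × log_2(3/10) -3/10 × log_2(3/10)
H = 2.1710 bits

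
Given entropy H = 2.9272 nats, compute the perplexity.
18.6753

Perplexity is e^H (or exp(H) for natural log).

H = 2.9272 nats
Perplexity = e^2.9272 = 18.6753

Interpretation: The model's uncertainty is equivalent to choosing uniformly among 18.7 options.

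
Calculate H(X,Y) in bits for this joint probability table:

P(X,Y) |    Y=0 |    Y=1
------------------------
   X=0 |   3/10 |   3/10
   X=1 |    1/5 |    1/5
1.9710 bits

Joint entropy is H(X,Y) = -Σ_{x,y} p(x,y) log p(x,y).

Summing over all non-zero entries:
H(X,Y) = -[3/10·log_2(3/10) + 3/10·log_2(3/10) + 1/5·log_2(1/5) + 1/5·log_2(1/5)]
H(X,Y) = 1.9710 bits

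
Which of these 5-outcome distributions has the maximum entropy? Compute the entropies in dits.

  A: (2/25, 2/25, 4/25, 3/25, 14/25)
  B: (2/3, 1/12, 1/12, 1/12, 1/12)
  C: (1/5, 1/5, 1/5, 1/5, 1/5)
C

For a discrete distribution over n outcomes, entropy is maximized by the uniform distribution.

Computing entropies:
H(A) = 0.5544 dits
H(B) = 0.4771 dits
H(C) = 0.6990 dits

The uniform distribution (where all probabilities equal 1/5) achieves the maximum entropy of log_10(5) = 0.6990 dits.

Distribution C has the highest entropy.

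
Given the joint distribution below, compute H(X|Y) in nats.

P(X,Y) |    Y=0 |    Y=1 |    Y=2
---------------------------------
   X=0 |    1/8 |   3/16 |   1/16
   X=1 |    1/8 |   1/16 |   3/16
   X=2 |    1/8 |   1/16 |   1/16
1.0059 nats

Using the chain rule: H(X|Y) = H(X,Y) - H(Y)

First, compute H(X,Y) = 2.1007 nats

Marginal P(Y) = (3/8, 5/16, 5/16)
H(Y) = 1.0948 nats

H(X|Y) = H(X,Y) - H(Y) = 2.1007 - 1.0948 = 1.0059 nats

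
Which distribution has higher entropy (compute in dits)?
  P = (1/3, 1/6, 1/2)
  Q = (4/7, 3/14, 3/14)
P

Computing entropies in dits:
H(P) = 0.4392
H(Q) = 0.4256

Distribution P has higher entropy.

Intuition: The distribution closer to uniform (more spread out) has higher entropy.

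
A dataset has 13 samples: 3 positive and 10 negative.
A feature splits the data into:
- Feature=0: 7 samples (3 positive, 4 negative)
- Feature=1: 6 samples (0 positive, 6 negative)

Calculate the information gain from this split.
0.2488 bits

Information Gain = H(Y) - H(Y|Feature)

Before split:
P(positive) = 3/13 = 0.2308
H(Y) = 0.7793 bits

After split:
Feature=0: H = 0.9852 bits (weight = 7/13)
Feature=1: H = 0.0000 bits (weight = 6/13)
H(Y|Feature) = (7/13)×0.9852 + (6/13)×0.0000 = 0.5305 bits

Information Gain = 0.7793 - 0.5305 = 0.2488 bits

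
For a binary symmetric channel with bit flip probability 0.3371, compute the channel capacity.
0.0780 bits

For a binary symmetric channel (BSC) with error probability p:
Capacity C = 1 - H(p) bits per symbol

where H(p) = -p log₂(p) - (1-p) log₂(1-p) is the binary entropy function.

H(0.3371) = 0.9220 bits
C = 1 - 0.9220 = 0.0780 bits per symbol

This means we can reliably transmit up to 0.0780 bits of information per channel use.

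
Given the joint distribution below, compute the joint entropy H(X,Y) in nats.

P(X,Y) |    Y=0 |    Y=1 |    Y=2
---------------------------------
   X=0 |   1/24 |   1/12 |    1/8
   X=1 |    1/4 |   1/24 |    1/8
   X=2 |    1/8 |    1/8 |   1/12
2.0653 nats

Joint entropy is H(X,Y) = -Σ_{x,y} p(x,y) log p(x,y).

Summing over all non-zero entries:
H(X,Y) = -[1/24·log_e(1/24) + 1/12·log_e(1/12) + 1/8·log_e(1/8) + 1/4·log_e(1/4) + 1/24·log_e(1/24) + 1/8·log_e(1/8) + 1/8·log_e(1/8) + 1/8·log_e(1/8) + 1/12·log_e(1/12)]
H(X,Y) = 2.0653 nats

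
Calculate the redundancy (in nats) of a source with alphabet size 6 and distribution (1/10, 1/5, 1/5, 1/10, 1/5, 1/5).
0.0437 nats

Redundancy measures how far a source is from maximum entropy:
R = H_max - H(X)

Maximum entropy for 6 symbols: H_max = log_e(6) = 1.7918 nats
Actual entropy: H(X) = 1.7481 nats
Redundancy: R = 1.7918 - 1.7481 = 0.0437 nats

This redundancy represents potential for compression: the source could be compressed by 0.0437 nats per symbol.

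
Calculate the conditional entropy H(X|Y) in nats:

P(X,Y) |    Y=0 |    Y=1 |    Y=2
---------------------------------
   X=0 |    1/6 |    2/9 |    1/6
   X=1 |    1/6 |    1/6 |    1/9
0.6836 nats

Using the chain rule: H(X|Y) = H(X,Y) - H(Y)

First, compute H(X,Y) = 1.7729 nats

Marginal P(Y) = (1/3, 7/18, 5/18)
H(Y) = 1.0893 nats

H(X|Y) = H(X,Y) - H(Y) = 1.7729 - 1.0893 = 0.6836 nats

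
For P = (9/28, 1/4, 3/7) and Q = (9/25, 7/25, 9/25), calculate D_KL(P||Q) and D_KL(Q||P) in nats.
D_KL(P||Q) = 0.0100, D_KL(Q||P) = 0.0098

KL divergence is not symmetric: D_KL(P||Q) ≠ D_KL(Q||P) in general.

D_KL(P||Q) = 0.0100 nats
D_KL(Q||P) = 0.0098 nats

No, they are not equal!

This asymmetry is why KL divergence is not a true distance metric.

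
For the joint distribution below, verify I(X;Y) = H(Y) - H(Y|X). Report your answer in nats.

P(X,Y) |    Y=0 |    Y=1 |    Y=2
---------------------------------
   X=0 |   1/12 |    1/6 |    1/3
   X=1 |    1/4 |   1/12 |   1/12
I(X;Y) = 0.1241 nats

Mutual information has multiple equivalent forms:
- I(X;Y) = H(X) - H(X|Y)
- I(X;Y) = H(Y) - H(Y|X)
- I(X;Y) = H(X) + H(Y) - H(X,Y)

Computing all quantities:
H(X) = 0.6792, H(Y) = 1.0776, H(X,Y) = 1.6326
H(X|Y) = 0.5551, H(Y|X) = 0.9534

Verification:
H(X) - H(X|Y) = 0.6792 - 0.5551 = 0.1241
H(Y) - H(Y|X) = 1.0776 - 0.9534 = 0.1241
H(X) + H(Y) - H(X,Y) = 0.6792 + 1.0776 - 1.6326 = 0.1241

All forms give I(X;Y) = 0.1241 nats. ✓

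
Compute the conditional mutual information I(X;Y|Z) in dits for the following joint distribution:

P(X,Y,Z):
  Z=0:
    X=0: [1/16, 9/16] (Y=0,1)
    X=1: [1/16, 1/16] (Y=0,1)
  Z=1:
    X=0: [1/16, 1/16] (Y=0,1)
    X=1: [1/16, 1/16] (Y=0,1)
0.0209 dits

Conditional mutual information: I(X;Y|Z) = H(X|Z) + H(Y|Z) - H(X,Y|Z)

H(Z) = 0.2442
H(X,Z) = 0.4662 → H(X|Z) = 0.2220
H(Y,Z) = 0.4662 → H(Y|Z) = 0.2220
H(X,Y,Z) = 0.6674 → H(X,Y|Z) = 0.4231

I(X;Y|Z) = 0.2220 + 0.2220 - 0.4231 = 0.0209 dits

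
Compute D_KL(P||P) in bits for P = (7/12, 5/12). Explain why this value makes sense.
0.0000 bits

KL divergence satisfies the Gibbs inequality: D_KL(P||Q) ≥ 0 for all distributions P, Q.

D_KL(P||Q) = Σ p(x) log(p(x)/q(x))
Each term is p(x) × log_2(p(x)/p(x)) = p(x) × log_2(1) = 0, so the sum is 0.
D_KL(P||Q) = 0.0000 bits

When P = Q, the KL divergence is exactly 0, as there is no 'divergence' between identical distributions.

This non-negativity is a fundamental property: relative entropy cannot be negative because it measures how different Q is from P.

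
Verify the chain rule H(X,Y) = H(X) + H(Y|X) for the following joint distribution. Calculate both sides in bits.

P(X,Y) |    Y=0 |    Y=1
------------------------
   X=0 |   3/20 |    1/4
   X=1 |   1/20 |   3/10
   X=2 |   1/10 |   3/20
H(X,Y) = 2.3905, H(X) = 1.5589, H(Y|X) = 0.8316 (all in bits)

Chain rule: H(X,Y) = H(X) + H(Y|X)

Left side — joint entropy directly:
H(X,Y) = -Σ p(x,y) log p(x,y) = 2.3905 bits

Right side — compute H(Y|X) from the conditional distributions:
P(X) = (2/5, 7/20, 1/4), so H(X) = 1.5589 bits
H(Y|X) = Σ_x P(X=x) · H(Y|X=x):
  P(Y|X=0) = (3/8, 5/8), H(Y|X=0) = 0.9544, weight P(X=0) = 2/5
  P(Y|X=1) = (1/7, 6/7), H(Y|X=1) = 0.5917, weight P(X=1) = 7/20
  P(Y|X=2) = (2/5, 3/5), H(Y|X=2) = 0.9710, weight P(X=2) = 1/4
H(Y|X) = 0.8316 bits

H(X) + H(Y|X) = 1.5589 + 0.8316 = 2.3905 bits

Both sides equal 2.3905 bits. ✓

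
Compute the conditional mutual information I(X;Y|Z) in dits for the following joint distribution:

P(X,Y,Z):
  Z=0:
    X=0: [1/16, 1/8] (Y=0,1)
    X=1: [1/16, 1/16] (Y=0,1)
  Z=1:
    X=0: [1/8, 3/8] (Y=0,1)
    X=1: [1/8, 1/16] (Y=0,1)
0.0236 dits

Conditional mutual information: I(X;Y|Z) = H(X|Z) + H(Y|Z) - H(X,Y|Z)

H(Z) = 0.2697
H(X,Z) = 0.5360 → H(X|Z) = 0.2663
H(Y,Z) = 0.5568 → H(Y|Z) = 0.2871
H(X,Y,Z) = 0.7994 → H(X,Y|Z) = 0.5297

I(X;Y|Z) = 0.2663 + 0.2871 - 0.5297 = 0.0236 dits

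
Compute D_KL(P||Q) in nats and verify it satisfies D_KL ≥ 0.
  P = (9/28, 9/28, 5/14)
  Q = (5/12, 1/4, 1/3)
0.0220 nats

KL divergence satisfies the Gibbs inequality: D_KL(P||Q) ≥ 0 for all distributions P, Q.

D_KL(P||Q) = Σ p(x) log(p(x)/q(x))
Term by term:
  x=0: 9/28 × log_e[(9/28)/(5/12)] = -0.0834
  x=1: 9/28 × log_e[(9/28)/(1/4)] = 0.0808
  x=2: 5/14 × log_e[(5/14)/(1/3)] = 0.0246
D_KL(P||Q) = 0.0220 nats

D_KL(P||Q) = 0.0220 ≥ 0 ✓

This non-negativity is a fundamental property: relative entropy cannot be negative because it measures how different Q is from P.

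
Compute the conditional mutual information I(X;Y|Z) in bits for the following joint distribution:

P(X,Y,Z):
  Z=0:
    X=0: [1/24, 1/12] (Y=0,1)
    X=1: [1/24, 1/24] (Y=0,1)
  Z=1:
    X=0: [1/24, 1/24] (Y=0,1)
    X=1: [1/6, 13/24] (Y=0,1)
0.0215 bits

Conditional mutual information: I(X;Y|Z) = H(X|Z) + H(Y|Z) - H(X,Y|Z)

H(Z) = 0.7383
H(X,Z) = 1.3249 → H(X|Z) = 0.5866
H(Y,Z) = 1.5988 → H(Y|Z) = 0.8605
H(X,Y,Z) = 2.1639 → H(X,Y|Z) = 1.4256

I(X;Y|Z) = 0.5866 + 0.8605 - 1.4256 = 0.0215 bits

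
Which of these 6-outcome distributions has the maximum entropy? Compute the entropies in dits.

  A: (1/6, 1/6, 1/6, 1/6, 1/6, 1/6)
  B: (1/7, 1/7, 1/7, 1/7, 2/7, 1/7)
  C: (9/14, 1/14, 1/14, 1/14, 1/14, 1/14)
A

For a discrete distribution over n outcomes, entropy is maximized by the uniform distribution.

Computing entropies:
H(A) = 0.7782 dits
H(B) = 0.7591 dits
H(C) = 0.5327 dits

The uniform distribution (where all probabilities equal 1/6) achieves the maximum entropy of log_10(6) = 0.7782 dits.

Distribution A has the highest entropy.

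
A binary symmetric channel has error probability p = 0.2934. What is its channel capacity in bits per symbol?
0.1269 bits

For a binary symmetric channel (BSC) with error probability p:
Capacity C = 1 - H(p) bits per symbol

where H(p) = -p log₂(p) - (1-p) log₂(1-p) is the binary entropy function.

H(0.2934) = 0.8731 bits
C = 1 - 0.8731 = 0.1269 bits per symbol

This means we can reliably transmit up to 0.1269 bits of information per channel use.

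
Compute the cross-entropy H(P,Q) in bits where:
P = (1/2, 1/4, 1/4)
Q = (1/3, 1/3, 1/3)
1.5850 bits

Cross-entropy: H(P,Q) = -Σ p(x) log q(x)

Alternatively: H(P,Q) = H(P) + D_KL(P||Q)
H(P) = 1.5000 bits
D_KL(P||Q) = 0.0850 bits

H(P,Q) = 1.5000 + 0.0850 = 1.5850 bits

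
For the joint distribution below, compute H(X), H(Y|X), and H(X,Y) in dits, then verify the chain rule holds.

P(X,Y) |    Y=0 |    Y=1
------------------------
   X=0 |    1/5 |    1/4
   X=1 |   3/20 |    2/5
H(X,Y) = 0.5731, H(X) = 0.2989, H(Y|X) = 0.2742 (all in dits)

Chain rule: H(X,Y) = H(X) + H(Y|X)

Left side — joint entropy directly:
H(X,Y) = -Σ p(x,y) log p(x,y) = 0.5731 dits

Right side — compute H(Y|X) from the conditional distributions:
P(X) = (9/20, 11/20), so H(X) = 0.2989 dits
H(Y|X) = Σ_x P(X=x) · H(Y|X=x):
  P(Y|X=0) = (4/9, 5/9), H(Y|X=0) = 0.2983, weight P(X=0) = 9/20
  P(Y|X=1) = (3/11, 8/11), H(Y|X=1) = 0.2545, weight P(X=1) = 11/20
H(Y|X) = 0.2742 dits

H(X) + H(Y|X) = 0.2989 + 0.2742 = 0.5731 dits

Both sides equal 0.5731 dits. ✓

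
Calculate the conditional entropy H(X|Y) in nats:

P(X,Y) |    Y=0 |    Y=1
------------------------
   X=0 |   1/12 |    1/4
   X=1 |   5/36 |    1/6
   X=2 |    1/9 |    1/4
1.0806 nats

Using the chain rule: H(X|Y) = H(X,Y) - H(Y)

First, compute H(X,Y) = 1.7172 nats

Marginal P(Y) = (1/3, 2/3)
H(Y) = 0.6365 nats

H(X|Y) = H(X,Y) - H(Y) = 1.7172 - 0.6365 = 1.0806 nats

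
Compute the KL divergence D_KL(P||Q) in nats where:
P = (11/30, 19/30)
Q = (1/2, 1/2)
0.0360 nats

KL divergence: D_KL(P||Q) = Σ p(x) log(p(x)/q(x))

Computing term by term:
  x=0: 11/30 × log_e[(11/30)/(1/2)] = 11/30 × -0.3102 = -0.1137
  x=1: 19/30 × log_e[(19/30)/(1/2)] = 19/30 × 0.2364 = 0.1497

D_KL(P||Q) = 0.0360 nats

Note: KL divergence is always non-negative and equals 0 iff P = Q.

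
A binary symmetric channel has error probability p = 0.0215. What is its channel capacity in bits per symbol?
0.8502 bits

For a binary symmetric channel (BSC) with error probability p:
Capacity C = 1 - H(p) bits per symbol

where H(p) = -p log₂(p) - (1-p) log₂(1-p) is the binary entropy function.

H(0.0215) = 0.1498 bits
C = 1 - 0.1498 = 0.8502 bits per symbol

This means we can reliably transmit up to 0.8502 bits of information per channel use.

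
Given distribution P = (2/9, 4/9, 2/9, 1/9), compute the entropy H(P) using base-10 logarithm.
0.5529 dits

Shannon entropy is H(X) = -Σ p(x) log p(x).

For P = (2/9, 4/9, 2/9, 1/9):
H = -2/9 × log_10(2/9) -4/9 × log_10(4/9) -2/9 × log_10(2/9) -1/9 × log_10(1/9)
H = 0.5529 dits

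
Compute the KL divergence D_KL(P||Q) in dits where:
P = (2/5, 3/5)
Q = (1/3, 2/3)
0.0042 dits

KL divergence: D_KL(P||Q) = Σ p(x) log(p(x)/q(x))

Computing term by term:
  x=0: 2/5 × log_10[(2/5)/(1/3)] = 2/5 × 0.0792 = 0.0317
  x=1: 3/5 × log_10[(3/5)/(2/3)] = 3/5 × -0.0458 = -0.0275

D_KL(P||Q) = 0.0042 dits

Note: KL divergence is always non-negative and equals 0 iff P = Q.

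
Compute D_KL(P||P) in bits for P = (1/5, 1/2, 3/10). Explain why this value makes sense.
0.0000 bits

KL divergence satisfies the Gibbs inequality: D_KL(P||Q) ≥ 0 for all distributions P, Q.

D_KL(P||Q) = Σ p(x) log(p(x)/q(x))
Each term is p(x) × log_2(p(x)/p(x)) = p(x) × log_2(1) = 0, so the sum is 0.
D_KL(P||Q) = 0.0000 bits

When P = Q, the KL divergence is exactly 0, as there is no 'divergence' between identical distributions.

This non-negativity is a fundamental property: relative entropy cannot be negative because it measures how different Q is from P.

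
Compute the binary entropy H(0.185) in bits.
0.6909 bits

The binary entropy function is:
H(p) = -p log(p) - (1-p) log(1-p)

H(0.185) = -0.185 × log_2(0.185) - 0.815 × log_2(0.815)
H(0.185) = 0.6909 bits

Note: Binary entropy is maximized at p=0.5 (H=1 bit) and minimized at p=0 or p=1 (H=0).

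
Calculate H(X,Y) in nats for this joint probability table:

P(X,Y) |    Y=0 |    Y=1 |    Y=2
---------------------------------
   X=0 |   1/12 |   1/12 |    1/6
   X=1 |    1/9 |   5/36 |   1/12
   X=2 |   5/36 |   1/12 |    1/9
2.1636 nats

Joint entropy is H(X,Y) = -Σ_{x,y} p(x,y) log p(x,y).

Summing over all non-zero entries:
H(X,Y) = -[1/12·log_e(1/12) + 1/12·log_e(1/12) + 1/6·log_e(1/6) + 1/9·log_e(1/9) + 5/36·log_e(5/36) + 1/12·log_e(1/12) + 5/36·log_e(5/36) + 1/12·log_e(1/12) + 1/9·log_e(1/9)]
H(X,Y) = 2.1636 nats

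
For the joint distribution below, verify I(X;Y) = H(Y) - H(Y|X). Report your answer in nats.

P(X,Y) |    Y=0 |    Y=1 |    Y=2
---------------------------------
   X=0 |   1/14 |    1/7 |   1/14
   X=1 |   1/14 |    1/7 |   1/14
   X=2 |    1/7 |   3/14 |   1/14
I(X;Y) = 0.0070 nats

Mutual information has multiple equivalent forms:
- I(X;Y) = H(X) - H(X|Y)
- I(X;Y) = H(Y) - H(Y|X)
- I(X;Y) = H(X) + H(Y) - H(X,Y)

Computing all quantities:
H(X) = 1.0790, H(Y) = 1.0346, H(X,Y) = 2.1066
H(X|Y) = 1.0720, H(Y|X) = 1.0276

Verification:
H(X) - H(X|Y) = 1.0790 - 1.0720 = 0.0070
H(Y) - H(Y|X) = 1.0346 - 1.0276 = 0.0070
H(X) + H(Y) - H(X,Y) = 1.0790 + 1.0346 - 2.1066 = 0.0070

All forms give I(X;Y) = 0.0070 nats. ✓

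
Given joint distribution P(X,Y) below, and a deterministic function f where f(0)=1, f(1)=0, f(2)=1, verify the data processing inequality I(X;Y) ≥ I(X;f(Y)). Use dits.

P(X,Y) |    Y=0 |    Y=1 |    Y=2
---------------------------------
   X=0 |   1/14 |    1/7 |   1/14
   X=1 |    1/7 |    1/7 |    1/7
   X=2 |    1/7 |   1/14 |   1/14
I(X;Y) = 0.0123, I(X;f(Y)) = 0.0088, inequality holds: 0.0123 ≥ 0.0088

Data Processing Inequality: For any Markov chain X → Y → Z, we have I(X;Y) ≥ I(X;Z).

Here Z = f(Y) is a deterministic function of Y, forming X → Y → Z.

Original I(X;Y) = 0.0123 dits

After applying f:
P(X,Z) where Z=f(Y):
- P(X,Z=0) = P(X,Y=1)
- P(X,Z=1) = P(X,Y=0) + P(X,Y=2)

I(X;Z) = I(X;f(Y)) = 0.0088 dits

Verification: 0.0123 ≥ 0.0088 ✓

Information cannot be created by processing; the function f can only lose information about X.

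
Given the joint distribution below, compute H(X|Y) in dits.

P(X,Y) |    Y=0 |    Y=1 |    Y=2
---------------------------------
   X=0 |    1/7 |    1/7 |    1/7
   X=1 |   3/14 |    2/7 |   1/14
0.2821 dits

Using the chain rule: H(X|Y) = H(X,Y) - H(Y)

First, compute H(X,Y) = 0.7429 dits

Marginal P(Y) = (5/14, 3/7, 3/14)
H(Y) = 0.4608 dits

H(X|Y) = H(X,Y) - H(Y) = 0.7429 - 0.4608 = 0.2821 dits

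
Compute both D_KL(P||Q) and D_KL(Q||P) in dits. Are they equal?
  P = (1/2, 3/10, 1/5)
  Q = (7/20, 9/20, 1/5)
D_KL(P||Q) = 0.0246, D_KL(Q||P) = 0.0250

KL divergence is not symmetric: D_KL(P||Q) ≠ D_KL(Q||P) in general.

D_KL(P||Q) = 0.0246 dits
D_KL(Q||P) = 0.0250 dits

No, they are not equal!

This asymmetry is why KL divergence is not a true distance metric.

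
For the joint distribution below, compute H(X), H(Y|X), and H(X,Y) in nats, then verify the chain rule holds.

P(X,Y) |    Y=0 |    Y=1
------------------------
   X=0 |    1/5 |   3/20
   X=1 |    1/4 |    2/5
H(X,Y) = 1.3195, H(X) = 0.6474, H(Y|X) = 0.6721 (all in nats)

Chain rule: H(X,Y) = H(X) + H(Y|X)

Left side — joint entropy directly:
H(X,Y) = -Σ p(x,y) log p(x,y) = 1.3195 nats

Right side — compute H(Y|X) from the conditional distributions:
P(X) = (7/20, 13/20), so H(X) = 0.6474 nats
H(Y|X) = Σ_x P(X=x) · H(Y|X=x):
  P(Y|X=0) = (4/7, 3/7), H(Y|X=0) = 0.6829, weight P(X=0) = 7/20
  P(Y|X=1) = (5/13, 8/13), H(Y|X=1) = 0.6663, weight P(X=1) = 13/20
H(Y|X) = 0.6721 nats

H(X) + H(Y|X) = 0.6474 + 0.6721 = 1.3195 nats

Both sides equal 1.3195 nats. ✓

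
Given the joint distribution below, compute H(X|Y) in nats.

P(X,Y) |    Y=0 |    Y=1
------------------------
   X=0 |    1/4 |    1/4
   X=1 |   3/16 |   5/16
0.6852 nats

Using the chain rule: H(X|Y) = H(X,Y) - H(Y)

First, compute H(X,Y) = 1.3705 nats

Marginal P(Y) = (7/16, 9/16)
H(Y) = 0.6853 nats

H(X|Y) = H(X,Y) - H(Y) = 1.3705 - 0.6853 = 0.6852 nats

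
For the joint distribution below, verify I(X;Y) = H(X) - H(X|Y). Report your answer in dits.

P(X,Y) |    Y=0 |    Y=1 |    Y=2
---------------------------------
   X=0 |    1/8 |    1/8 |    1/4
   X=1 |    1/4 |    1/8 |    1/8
I(X;Y) = 0.0184 dits

Mutual information has multiple equivalent forms:
- I(X;Y) = H(X) - H(X|Y)
- I(X;Y) = H(Y) - H(Y|X)
- I(X;Y) = H(X) + H(Y) - H(X,Y)

Computing all quantities:
H(X) = 0.3010, H(Y) = 0.4700, H(X,Y) = 0.7526
H(X|Y) = 0.2826, H(Y|X) = 0.4515

Verification:
H(X) - H(X|Y) = 0.3010 - 0.2826 = 0.0184
H(Y) - H(Y|X) = 0.4700 - 0.4515 = 0.0184
H(X) + H(Y) - H(X,Y) = 0.3010 + 0.4700 - 0.7526 = 0.0184

All forms give I(X;Y) = 0.0184 dits. ✓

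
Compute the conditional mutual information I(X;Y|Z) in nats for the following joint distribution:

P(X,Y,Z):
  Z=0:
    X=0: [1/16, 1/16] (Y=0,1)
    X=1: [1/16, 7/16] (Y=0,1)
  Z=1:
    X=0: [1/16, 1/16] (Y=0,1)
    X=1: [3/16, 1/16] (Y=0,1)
0.0492 nats

Conditional mutual information: I(X;Y|Z) = H(X|Z) + H(Y|Z) - H(X,Y|Z)

H(Z) = 0.6616
H(X,Z) = 1.2130 → H(X|Z) = 0.5514
H(Y,Z) = 1.2130 → H(Y|Z) = 0.5514
H(X,Y,Z) = 1.7153 → H(X,Y|Z) = 1.0537

I(X;Y|Z) = 0.5514 + 0.5514 - 1.0537 = 0.0492 nats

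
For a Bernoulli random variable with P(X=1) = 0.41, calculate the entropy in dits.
0.2940 dits

The binary entropy function is:
H(p) = -p log(p) - (1-p) log(1-p)

H(0.41) = -0.41 × log_10(0.41) - 0.59 × log_10(0.59)
H(0.41) = 0.2940 dits

Note: Binary entropy is maximized at p=0.5 (H=1 bit) and minimized at p=0 or p=1 (H=0).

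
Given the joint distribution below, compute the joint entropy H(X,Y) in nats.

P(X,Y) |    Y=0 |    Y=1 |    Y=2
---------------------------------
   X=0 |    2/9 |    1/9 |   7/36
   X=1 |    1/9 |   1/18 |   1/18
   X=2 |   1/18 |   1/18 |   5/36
2.0574 nats

Joint entropy is H(X,Y) = -Σ_{x,y} p(x,y) log p(x,y).

Summing over all non-zero entries:
H(X,Y) = -[2/9·log_e(2/9) + 1/9·log_e(1/9) + 7/36·log_e(7/36) + 1/9·log_e(1/9) + 1/18·log_e(1/18) + 1/18·log_e(1/18) + 1/18·log_e(1/18) + 1/18·log_e(1/18) + 5/36·log_e(5/36)]
H(X,Y) = 2.0574 nats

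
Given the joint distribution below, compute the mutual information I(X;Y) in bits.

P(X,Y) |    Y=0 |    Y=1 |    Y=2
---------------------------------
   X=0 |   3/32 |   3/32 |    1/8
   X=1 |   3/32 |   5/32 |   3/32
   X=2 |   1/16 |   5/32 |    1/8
0.0235 bits

Mutual information: I(X;Y) = H(X) + H(Y) - H(X,Y)

Marginals:
P(X) = (5/16, 11/32, 11/32), H(X) = 1.5835 bits
P(Y) = (1/4, 13/32, 11/32), H(Y) = 1.5575 bits

Joint entropy: H(X,Y) = 3.1175 bits

I(X;Y) = 1.5835 + 1.5575 - 3.1175 = 0.0235 bits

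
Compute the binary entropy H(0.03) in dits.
0.0585 dits

The binary entropy function is:
H(p) = -p log(p) - (1-p) log(1-p)

H(0.03) = -0.03 × log_10(0.03) - 0.97 × log_10(0.97)
H(0.03) = 0.0585 dits

Note: Binary entropy is maximized at p=0.5 (H=1 bit) and minimized at p=0 or p=1 (H=0).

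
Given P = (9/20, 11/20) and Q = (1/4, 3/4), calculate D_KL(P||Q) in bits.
0.1355 bits

KL divergence: D_KL(P||Q) = Σ p(x) log(p(x)/q(x))

Computing term by term:
  x=0: 9/20 × log_2[(9/20)/(1/4)] = 9/20 × 0.8480 = 0.3816
  x=1: 11/20 × log_2[(11/20)/(3/4)] = 11/20 × -0.4475 = -0.2461

D_KL(P||Q) = 0.1355 bits

Note: KL divergence is always non-negative and equals 0 iff P = Q.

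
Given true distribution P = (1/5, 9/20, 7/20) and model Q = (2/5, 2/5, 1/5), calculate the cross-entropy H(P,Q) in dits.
0.5033 dits

Cross-entropy: H(P,Q) = -Σ p(x) log q(x)

Alternatively: H(P,Q) = H(P) + D_KL(P||Q)
H(P) = 0.4554 dits
D_KL(P||Q) = 0.0479 dits

H(P,Q) = 0.4554 + 0.0479 = 0.5033 dits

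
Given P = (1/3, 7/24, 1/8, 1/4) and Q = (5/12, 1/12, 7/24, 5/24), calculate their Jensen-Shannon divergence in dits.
0.0222 dits

Jensen-Shannon divergence is:
JSD(P||Q) = 0.5 × D_KL(P||M) + 0.5 × D_KL(Q||M)
where M = 0.5 × (P + Q) is the mixture distribution.

M = 0.5 × (1/3, 7/24, 1/8, 1/4) + 0.5 × (5/12, 1/12, 7/24, 5/24) = (3/8, 3/16, 5/24, 0.229167)

D_KL(P||M) = 0.0206 dits
D_KL(Q||M) = 0.0237 dits

JSD(P||Q) = 0.5 × 0.0206 + 0.5 × 0.0237 = 0.0222 dits

Unlike KL divergence, JSD is symmetric and bounded: 0 ≤ JSD ≤ log(2).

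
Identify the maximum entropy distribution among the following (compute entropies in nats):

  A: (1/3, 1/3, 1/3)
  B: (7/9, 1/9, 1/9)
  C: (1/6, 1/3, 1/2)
A

For a discrete distribution over n outcomes, entropy is maximized by the uniform distribution.

Computing entropies:
H(A) = 1.0986 nats
H(B) = 0.6837 nats
H(C) = 1.0114 nats

The uniform distribution (where all probabilities equal 1/3) achieves the maximum entropy of log_e(3) = 1.0986 nats.

Distribution A has the highest entropy.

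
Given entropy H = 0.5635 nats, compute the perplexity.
1.7568

Perplexity is e^H (or exp(H) for natural log).

H = 0.5635 nats
Perplexity = e^0.5635 = 1.7568

Interpretation: The model's uncertainty is equivalent to choosing uniformly among 1.8 options.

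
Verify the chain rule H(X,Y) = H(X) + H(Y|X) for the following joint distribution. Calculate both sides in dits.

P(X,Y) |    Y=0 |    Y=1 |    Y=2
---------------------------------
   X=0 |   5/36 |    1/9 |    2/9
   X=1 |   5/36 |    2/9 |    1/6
H(X,Y) = 0.7642, H(X) = 0.3004, H(Y|X) = 0.4638 (all in dits)

Chain rule: H(X,Y) = H(X) + H(Y|X)

Left side — joint entropy directly:
H(X,Y) = -Σ p(x,y) log p(x,y) = 0.7642 dits

Right side — compute H(Y|X) from the conditional distributions:
P(X) = (17/36, 19/36), so H(X) = 0.3004 dits
H(Y|X) = Σ_x P(X=x) · H(Y|X=x):
  P(Y|X=0) = (5/17, 4/17, 8/17), H(Y|X=0) = 0.4582, weight P(X=0) = 17/36
  P(Y|X=1) = (5/19, 8/19, 6/19), H(Y|X=1) = 0.4688, weight P(X=1) = 19/36
H(Y|X) = 0.4638 dits

H(X) + H(Y|X) = 0.3004 + 0.4638 = 0.7642 dits

Both sides equal 0.7642 dits. ✓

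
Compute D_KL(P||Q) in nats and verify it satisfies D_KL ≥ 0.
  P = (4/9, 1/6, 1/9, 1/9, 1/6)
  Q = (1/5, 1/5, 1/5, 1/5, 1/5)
0.1635 nats

KL divergence satisfies the Gibbs inequality: D_KL(P||Q) ≥ 0 for all distributions P, Q.

D_KL(P||Q) = Σ p(x) log(p(x)/q(x))
Term by term:
  x=0: 4/9 × log_e[(4/9)/(1/5)] = 0.3549
  x=1: 1/6 × log_e[(1/6)/(1/5)] = -0.0304
  x=2: 1/9 × log_e[(1/9)/(1/5)] = -0.0653
  x=3: 1/9 × log_e[(1/9)/(1/5)] = -0.0653
  x=4: 1/6 × log_e[(1/6)/(1/5)] = -0.0304
D_KL(P||Q) = 0.1635 nats

D_KL(P||Q) = 0.1635 ≥ 0 ✓

This non-negativity is a fundamental property: relative entropy cannot be negative because it measures how different Q is from P.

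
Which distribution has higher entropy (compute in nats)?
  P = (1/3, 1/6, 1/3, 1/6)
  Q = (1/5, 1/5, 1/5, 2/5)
Q

Computing entropies in nats:
H(P) = 1.3297
H(Q) = 1.3322

Distribution Q has higher entropy.

Intuition: The distribution closer to uniform (more spread out) has higher entropy.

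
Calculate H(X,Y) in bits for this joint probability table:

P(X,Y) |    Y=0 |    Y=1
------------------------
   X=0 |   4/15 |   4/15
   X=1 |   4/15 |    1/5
1.9899 bits

Joint entropy is H(X,Y) = -Σ_{x,y} p(x,y) log p(x,y).

Summing over all non-zero entries:
H(X,Y) = -[4/15·log_2(4/15) + 4/15·log_2(4/15) + 4/15·log_2(4/15) + 1/5·log_2(1/5)]
H(X,Y) = 1.9899 bits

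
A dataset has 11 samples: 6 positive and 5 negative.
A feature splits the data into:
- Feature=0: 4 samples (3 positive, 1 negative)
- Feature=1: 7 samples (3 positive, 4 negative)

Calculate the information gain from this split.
0.0721 bits

Information Gain = H(Y) - H(Y|Feature)

Before split:
P(positive) = 6/11 = 0.5455
H(Y) = 0.9940 bits

After split:
Feature=0: H = 0.8113 bits (weight = 4/11)
Feature=1: H = 0.9852 bits (weight = 7/11)
H(Y|Feature) = (4/11)×0.8113 + (7/11)×0.9852 = 0.9220 bits

Information Gain = 0.9940 - 0.9220 = 0.0721 bits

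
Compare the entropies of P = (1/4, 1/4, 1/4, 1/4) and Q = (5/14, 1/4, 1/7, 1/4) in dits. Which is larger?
P

Computing entropies in dits:
H(P) = 0.6021
H(Q) = 0.5815

Distribution P has higher entropy.

Intuition: The distribution closer to uniform (more spread out) has higher entropy.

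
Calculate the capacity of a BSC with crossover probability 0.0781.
0.6046 bits

For a binary symmetric channel (BSC) with error probability p:
Capacity C = 1 - H(p) bits per symbol

where H(p) = -p log₂(p) - (1-p) log₂(1-p) is the binary entropy function.

H(0.0781) = 0.3954 bits
C = 1 - 0.3954 = 0.6046 bits per symbol

This means we can reliably transmit up to 0.6046 bits of information per channel use.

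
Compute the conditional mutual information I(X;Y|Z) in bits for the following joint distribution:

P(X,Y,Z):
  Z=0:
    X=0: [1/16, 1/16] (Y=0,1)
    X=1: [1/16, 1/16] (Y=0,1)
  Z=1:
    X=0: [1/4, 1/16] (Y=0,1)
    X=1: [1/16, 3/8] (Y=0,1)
0.2504 bits

Conditional mutual information: I(X;Y|Z) = H(X|Z) + H(Y|Z) - H(X,Y|Z)

H(Z) = 0.8113
H(X,Z) = 1.7962 → H(X|Z) = 0.9849
H(Y,Z) = 1.7962 → H(Y|Z) = 0.9849
H(X,Y,Z) = 2.5306 → H(X,Y|Z) = 1.7194

I(X;Y|Z) = 0.9849 + 0.9849 - 1.7194 = 0.2504 bits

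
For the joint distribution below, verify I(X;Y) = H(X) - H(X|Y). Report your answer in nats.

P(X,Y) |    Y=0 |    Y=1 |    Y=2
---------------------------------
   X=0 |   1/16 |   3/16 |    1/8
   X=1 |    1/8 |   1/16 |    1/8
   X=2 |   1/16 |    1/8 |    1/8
I(X;Y) = 0.0436 nats

Mutual information has multiple equivalent forms:
- I(X;Y) = H(X) - H(X|Y)
- I(X;Y) = H(Y) - H(Y|X)
- I(X;Y) = H(X) + H(Y) - H(X,Y)

Computing all quantities:
H(X) = 1.0948, H(Y) = 1.0822, H(X,Y) = 2.1334
H(X|Y) = 1.0512, H(Y|X) = 1.0386

Verification:
H(X) - H(X|Y) = 1.0948 - 1.0512 = 0.0436
H(Y) - H(Y|X) = 1.0822 - 1.0386 = 0.0436
H(X) + H(Y) - H(X,Y) = 1.0948 + 1.0822 - 2.1334 = 0.0436

All forms give I(X;Y) = 0.0436 nats. ✓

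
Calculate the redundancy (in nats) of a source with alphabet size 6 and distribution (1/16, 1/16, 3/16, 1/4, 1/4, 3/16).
0.1243 nats

Redundancy measures how far a source is from maximum entropy:
R = H_max - H(X)

Maximum entropy for 6 symbols: H_max = log_e(6) = 1.7918 nats
Actual entropy: H(X) = 1.6675 nats
Redundancy: R = 1.7918 - 1.6675 = 0.1243 nats

This redundancy represents potential for compression: the source could be compressed by 0.1243 nats per symbol.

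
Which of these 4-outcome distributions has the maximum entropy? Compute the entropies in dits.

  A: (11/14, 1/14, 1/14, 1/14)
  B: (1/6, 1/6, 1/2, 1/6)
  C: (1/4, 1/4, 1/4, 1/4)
C

For a discrete distribution over n outcomes, entropy is maximized by the uniform distribution.

Computing entropies:
H(A) = 0.3279 dits
H(B) = 0.5396 dits
H(C) = 0.6021 dits

The uniform distribution (where all probabilities equal 1/4) achieves the maximum entropy of log_10(4) = 0.6021 dits.

Distribution C has the highest entropy.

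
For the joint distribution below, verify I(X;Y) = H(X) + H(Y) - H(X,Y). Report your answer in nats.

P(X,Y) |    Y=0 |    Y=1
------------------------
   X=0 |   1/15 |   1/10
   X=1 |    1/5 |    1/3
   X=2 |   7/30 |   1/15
I(X;Y) = 0.0692 nats

Mutual information has multiple equivalent forms:
- I(X;Y) = H(X) - H(X|Y)
- I(X;Y) = H(Y) - H(Y|X)
- I(X;Y) = H(X) + H(Y) - H(X,Y)

Computing all quantities:
H(X) = 0.9951, H(Y) = 0.6931, H(X,Y) = 1.6190
H(X|Y) = 0.9258, H(Y|X) = 0.6239

Verification:
H(X) - H(X|Y) = 0.9951 - 0.9258 = 0.0692
H(Y) - H(Y|X) = 0.6931 - 0.6239 = 0.0692
H(X) + H(Y) - H(X,Y) = 0.9951 + 0.6931 - 1.6190 = 0.0692

All forms give I(X;Y) = 0.0692 nats. ✓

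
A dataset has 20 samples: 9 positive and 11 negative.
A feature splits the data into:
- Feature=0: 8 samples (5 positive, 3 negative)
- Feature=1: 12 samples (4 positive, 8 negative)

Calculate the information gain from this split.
0.0600 bits

Information Gain = H(Y) - H(Y|Feature)

Before split:
P(positive) = 9/20 = 0.4500
H(Y) = 0.9928 bits

After split:
Feature=0: H = 0.9544 bits (weight = 8/20)
Feature=1: H = 0.9183 bits (weight = 12/20)
H(Y|Feature) = (8/20)×0.9544 + (12/20)×0.9183 = 0.9328 bits

Information Gain = 0.9928 - 0.9328 = 0.0600 bits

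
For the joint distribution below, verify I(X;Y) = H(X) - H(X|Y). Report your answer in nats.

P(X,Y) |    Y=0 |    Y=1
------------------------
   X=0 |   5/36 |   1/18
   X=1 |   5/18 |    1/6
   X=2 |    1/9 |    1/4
I(X;Y) = 0.0584 nats

Mutual information has multiple equivalent forms:
- I(X;Y) = H(X) - H(X|Y)
- I(X;Y) = H(Y) - H(Y|X)
- I(X;Y) = H(X) + H(Y) - H(X,Y)

Computing all quantities:
H(X) = 1.0467, H(Y) = 0.6916, H(X,Y) = 1.6799
H(X|Y) = 0.9883, H(Y|X) = 0.6333

Verification:
H(X) - H(X|Y) = 1.0467 - 0.9883 = 0.0584
H(Y) - H(Y|X) = 0.6916 - 0.6333 = 0.0584
H(X) + H(Y) - H(X,Y) = 1.0467 + 0.6916 - 1.6799 = 0.0584

All forms give I(X;Y) = 0.0584 nats. ✓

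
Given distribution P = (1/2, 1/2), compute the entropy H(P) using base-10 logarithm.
0.3010 dits

Shannon entropy is H(X) = -Σ p(x) log p(x).

For P = (1/2, 1/2):
H = -1/2 × log_10(1/2) -1/2 × log_10(1/2)
H = 0.3010 dits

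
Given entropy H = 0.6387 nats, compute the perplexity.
1.8940

Perplexity is e^H (or exp(H) for natural log).

H = 0.6387 nats
Perplexity = e^0.6387 = 1.8940

Interpretation: The model's uncertainty is equivalent to choosing uniformly among 1.9 options.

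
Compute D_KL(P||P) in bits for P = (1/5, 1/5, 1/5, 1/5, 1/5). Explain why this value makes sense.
0.0000 bits

KL divergence satisfies the Gibbs inequality: D_KL(P||Q) ≥ 0 for all distributions P, Q.

D_KL(P||Q) = Σ p(x) log(p(x)/q(x))
Each term is p(x) × log_2(p(x)/p(x)) = p(x) × log_2(1) = 0, so the sum is 0.
D_KL(P||Q) = 0.0000 bits

When P = Q, the KL divergence is exactly 0, as there is no 'divergence' between identical distributions.

This non-negativity is a fundamental property: relative entropy cannot be negative because it measures how different Q is from P.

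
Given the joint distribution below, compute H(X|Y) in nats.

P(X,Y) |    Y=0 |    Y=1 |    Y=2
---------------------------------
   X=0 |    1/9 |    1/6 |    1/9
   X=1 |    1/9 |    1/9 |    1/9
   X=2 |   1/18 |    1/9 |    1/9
1.0788 nats

Using the chain rule: H(X|Y) = H(X,Y) - H(Y)

First, compute H(X,Y) = 2.1682 nats

Marginal P(Y) = (5/18, 7/18, 1/3)
H(Y) = 1.0893 nats

H(X|Y) = H(X,Y) - H(Y) = 2.1682 - 1.0893 = 1.0788 nats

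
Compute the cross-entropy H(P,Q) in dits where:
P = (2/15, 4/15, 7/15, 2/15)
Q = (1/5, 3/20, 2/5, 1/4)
0.5789 dits

Cross-entropy: H(P,Q) = -Σ p(x) log q(x)

Alternatively: H(P,Q) = H(P) + D_KL(P||Q)
H(P) = 0.5409 dits
D_KL(P||Q) = 0.0380 dits

H(P,Q) = 0.5409 + 0.0380 = 0.5789 dits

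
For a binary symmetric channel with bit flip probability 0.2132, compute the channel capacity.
0.2524 bits

For a binary symmetric channel (BSC) with error probability p:
Capacity C = 1 - H(p) bits per symbol

where H(p) = -p log₂(p) - (1-p) log₂(1-p) is the binary entropy function.

H(0.2132) = 0.7476 bits
C = 1 - 0.7476 = 0.2524 bits per symbol

This means we can reliably transmit up to 0.2524 bits of information per channel use.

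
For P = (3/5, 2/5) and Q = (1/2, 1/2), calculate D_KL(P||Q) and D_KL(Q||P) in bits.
D_KL(P||Q) = 0.0290, D_KL(Q||P) = 0.0294

KL divergence is not symmetric: D_KL(P||Q) ≠ D_KL(Q||P) in general.

D_KL(P||Q) = 0.0290 bits
D_KL(Q||P) = 0.0294 bits

No, they are not equal!

This asymmetry is why KL divergence is not a true distance metric.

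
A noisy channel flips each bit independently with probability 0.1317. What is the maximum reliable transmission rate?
0.4379 bits

For a binary symmetric channel (BSC) with error probability p:
Capacity C = 1 - H(p) bits per symbol

where H(p) = -p log₂(p) - (1-p) log₂(1-p) is the binary entropy function.

H(0.1317) = 0.5621 bits
C = 1 - 0.5621 = 0.4379 bits per symbol

This means we can reliably transmit up to 0.4379 bits of information per channel use.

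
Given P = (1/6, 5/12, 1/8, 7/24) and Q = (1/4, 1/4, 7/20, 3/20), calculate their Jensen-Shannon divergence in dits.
0.0235 dits

Jensen-Shannon divergence is:
JSD(P||Q) = 0.5 × D_KL(P||M) + 0.5 × D_KL(Q||M)
where M = 0.5 × (P + Q) is the mixture distribution.

M = 0.5 × (1/6, 5/12, 1/8, 7/24) + 0.5 × (1/4, 1/4, 7/20, 3/20) = (5/24, 1/3, 0.2375, 0.220833)

D_KL(P||M) = 0.0246 dits
D_KL(Q||M) = 0.0223 dits

JSD(P||Q) = 0.5 × 0.0246 + 0.5 × 0.0223 = 0.0235 dits

Unlike KL divergence, JSD is symmetric and bounded: 0 ≤ JSD ≤ log(2).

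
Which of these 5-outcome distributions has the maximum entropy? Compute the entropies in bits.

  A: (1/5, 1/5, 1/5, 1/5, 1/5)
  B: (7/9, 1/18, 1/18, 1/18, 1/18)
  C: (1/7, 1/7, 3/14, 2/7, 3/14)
A

For a discrete distribution over n outcomes, entropy is maximized by the uniform distribution.

Computing entropies:
H(A) = 2.3219 bits
H(B) = 1.2086 bits
H(C) = 2.2709 bits

The uniform distribution (where all probabilities equal 1/5) achieves the maximum entropy of log_2(5) = 2.3219 bits.

Distribution A has the highest entropy.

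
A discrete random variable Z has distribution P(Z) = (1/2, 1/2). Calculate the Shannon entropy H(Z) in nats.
0.6931 nats

Shannon entropy is H(X) = -Σ p(x) log p(x).

For P = (1/2, 1/2):
H = -1/2 × log_e(1/2) -1/2 × log_e(1/2)
H = 0.6931 nats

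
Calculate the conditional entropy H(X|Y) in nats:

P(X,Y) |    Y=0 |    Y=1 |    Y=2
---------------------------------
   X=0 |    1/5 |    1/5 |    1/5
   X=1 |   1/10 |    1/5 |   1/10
0.6592 nats

Using the chain rule: H(X|Y) = H(X,Y) - H(Y)

First, compute H(X,Y) = 1.7481 nats

Marginal P(Y) = (3/10, 2/5, 3/10)
H(Y) = 1.0889 nats

H(X|Y) = H(X,Y) - H(Y) = 1.7481 - 1.0889 = 0.6592 nats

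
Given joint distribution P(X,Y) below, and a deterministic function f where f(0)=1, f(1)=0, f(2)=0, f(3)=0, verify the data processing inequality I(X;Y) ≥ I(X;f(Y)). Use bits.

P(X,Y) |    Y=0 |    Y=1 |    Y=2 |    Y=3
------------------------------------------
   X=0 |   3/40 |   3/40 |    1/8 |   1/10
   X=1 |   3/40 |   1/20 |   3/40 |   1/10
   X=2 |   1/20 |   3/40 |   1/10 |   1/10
I(X;Y) = 0.0123, I(X;f(Y)) = 0.0065, inequality holds: 0.0123 ≥ 0.0065

Data Processing Inequality: For any Markov chain X → Y → Z, we have I(X;Y) ≥ I(X;Z).

Here Z = f(Y) is a deterministic function of Y, forming X → Y → Z.

Original I(X;Y) = 0.0123 bits

After applying f:
P(X,Z) where Z=f(Y):
- P(X,Z=0) = P(X,Y=1) + P(X,Y=2) + P(X,Y=3)
- P(X,Z=1) = P(X,Y=0)

I(X;Z) = I(X;f(Y)) = 0.0065 bits

Verification: 0.0123 ≥ 0.0065 ✓

Information cannot be created by processing; the function f can only lose information about X.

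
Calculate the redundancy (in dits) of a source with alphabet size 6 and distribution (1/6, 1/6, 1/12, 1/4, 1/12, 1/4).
0.0379 dits

Redundancy measures how far a source is from maximum entropy:
R = H_max - H(X)

Maximum entropy for 6 symbols: H_max = log_10(6) = 0.7782 dits
Actual entropy: H(X) = 0.7403 dits
Redundancy: R = 0.7782 - 0.7403 = 0.0379 dits

This redundancy represents potential for compression: the source could be compressed by 0.0379 dits per symbol.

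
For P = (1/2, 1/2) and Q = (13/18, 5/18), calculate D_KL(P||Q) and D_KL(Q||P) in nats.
D_KL(P||Q) = 0.1100, D_KL(Q||P) = 0.1023

KL divergence is not symmetric: D_KL(P||Q) ≠ D_KL(Q||P) in general.

D_KL(P||Q) = 0.1100 nats
D_KL(Q||P) = 0.1023 nats

No, they are not equal!

This asymmetry is why KL divergence is not a true distance metric.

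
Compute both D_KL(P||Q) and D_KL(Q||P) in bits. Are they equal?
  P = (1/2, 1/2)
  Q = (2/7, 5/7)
D_KL(P||Q) = 0.1464, D_KL(Q||P) = 0.1369

KL divergence is not symmetric: D_KL(P||Q) ≠ D_KL(Q||P) in general.

D_KL(P||Q) = 0.1464 bits
D_KL(Q||P) = 0.1369 bits

No, they are not equal!

This asymmetry is why KL divergence is not a true distance metric.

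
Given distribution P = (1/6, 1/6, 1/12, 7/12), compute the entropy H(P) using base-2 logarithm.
1.6140 bits

Shannon entropy is H(X) = -Σ p(x) log p(x).

For P = (1/6, 1/6, 1/12, 7/12):
H = -1/6 × log_2(1/6) -1/6 × log_2(1/6) -1/12 × log_2(1/12) -7/12 × log_2(7/12)
H = 1.6140 bits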